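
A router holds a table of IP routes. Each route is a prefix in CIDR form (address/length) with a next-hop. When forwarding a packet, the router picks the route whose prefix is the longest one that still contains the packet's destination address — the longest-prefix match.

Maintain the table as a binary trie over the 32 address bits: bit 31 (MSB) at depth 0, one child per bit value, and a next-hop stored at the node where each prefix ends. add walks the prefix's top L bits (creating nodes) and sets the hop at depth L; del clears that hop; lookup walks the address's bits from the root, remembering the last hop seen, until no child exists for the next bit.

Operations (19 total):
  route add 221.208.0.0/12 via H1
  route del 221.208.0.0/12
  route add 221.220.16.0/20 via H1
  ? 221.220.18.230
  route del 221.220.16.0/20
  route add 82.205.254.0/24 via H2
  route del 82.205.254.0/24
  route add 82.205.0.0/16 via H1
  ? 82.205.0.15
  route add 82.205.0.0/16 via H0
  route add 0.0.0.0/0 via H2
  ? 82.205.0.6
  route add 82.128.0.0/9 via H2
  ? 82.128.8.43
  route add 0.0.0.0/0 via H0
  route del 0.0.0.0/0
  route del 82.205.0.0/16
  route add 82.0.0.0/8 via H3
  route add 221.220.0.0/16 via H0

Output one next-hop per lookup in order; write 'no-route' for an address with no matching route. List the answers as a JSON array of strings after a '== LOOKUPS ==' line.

Apply in order:
  add 221.208.0.0/12 -> H1 at depth 12
  del 221.208.0.0/12 (clear depth 12)
  add 221.220.16.0/20 -> H1 at depth 20
  Q 221.220.18.230: descend 11011101110111000001 ; hops seen [H1] ; pick H1
  del 221.220.16.0/20 (clear depth 20)
  add 82.205.254.0/24 -> H2 at depth 24
  del 82.205.254.0/24 (clear depth 24)
  add 82.205.0.0/16 -> H1 at depth 16
  Q 82.205.0.15: descend 0101001011001101 ; hops seen [H1] ; pick H1
  add 82.205.0.0/16 -> H0 at depth 16
  add 0.0.0.0/0 -> H2 at depth 0
  Q 82.205.0.6: descend 0101001011001101 ; hops seen [H2,H0] ; pick H0
  add 82.128.0.0/9 -> H2 at depth 9
  Q 82.128.8.43: descend 010100101 ; hops seen [H2,H2] ; pick H2
  add 0.0.0.0/0 -> H0 at depth 0
  del 0.0.0.0/0 (clear depth 0)
  del 82.205.0.0/16 (clear depth 16)
  add 82.0.0.0/8 -> H3 at depth 8
  add 221.220.0.0/16 -> H0 at depth 16

== LOOKUPS ==
["H1","H1","H0","H2"]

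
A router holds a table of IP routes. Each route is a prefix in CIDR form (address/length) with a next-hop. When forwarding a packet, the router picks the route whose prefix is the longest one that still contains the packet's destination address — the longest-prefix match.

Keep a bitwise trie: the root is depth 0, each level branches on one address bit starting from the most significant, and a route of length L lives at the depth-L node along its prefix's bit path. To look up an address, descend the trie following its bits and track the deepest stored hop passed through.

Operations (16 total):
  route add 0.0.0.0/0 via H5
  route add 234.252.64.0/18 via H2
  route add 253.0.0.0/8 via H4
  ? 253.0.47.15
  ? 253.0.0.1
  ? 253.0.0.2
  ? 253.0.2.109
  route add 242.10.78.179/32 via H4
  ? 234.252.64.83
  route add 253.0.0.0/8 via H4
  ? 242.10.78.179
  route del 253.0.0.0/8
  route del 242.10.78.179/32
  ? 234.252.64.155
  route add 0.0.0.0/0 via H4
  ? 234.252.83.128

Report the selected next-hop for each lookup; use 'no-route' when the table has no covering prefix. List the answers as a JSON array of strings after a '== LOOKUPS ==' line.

Process each operation:
  add 0.0.0.0/0 -> H5 at depth 0
  add 234.252.64.0/18 -> H2 at depth 18
  add 253.0.0.0/8 -> H4 at depth 8
  lookup 253.0.47.15: bits 11111101 walk d0:H5→d1:-→d2:-→d3:-→d4:-→d5:-→d6:-→d7:-→d8:H4 -> H4
  lookup 253.0.0.1: bits 11111101 walk d0:H5→d1:-→d2:-→d3:-→d4:-→d5:-→d6:-→d7:-→d8:H4 -> H4
  lookup 253.0.0.2: bits 11111101 walk d0:H5→d1:-→d2:-→d3:-→d4:-→d5:-→d6:-→d7:-→d8:H4 -> H4
  lookup 253.0.2.109: bits 11111101 walk d0:H5→d1:-→d2:-→d3:-→d4:-→d5:-→d6:-→d7:-→d8:H4 -> H4
  add 242.10.78.179/32 -> H4 at depth 32
  lookup 234.252.64.83: bits 111010101111110001 walk d0:H5→d1:-→d2:-→d3:-→d4:-→d5:-→d6:-→d7:-→d8:-→d9:-→d10:-→d11:-→d12:-→d13:-→d14:-→d15:-→d16:-→d17:-→d18:H2 -> H2
  add 253.0.0.0/8 -> H4 at depth 8
  lookup 242.10.78.179: bits 11110010000010100100111010110011 walk d0:H5→d1:-→d2:-→d3:-→d4:-→d5:-→d6:-→d7:-→d8:-→d9:-→d10:-→d11:-→d12:-→d13:-→d14:-→d15:-→d16:-→d17:-→d18:-→d19:-→d20:-→d21:-→d22:-→d23:-→d24:-→d25:-→d26:-→d27:-→d28:-→d29:-→d30:-→d31:-→d32:H4 -> H4
  - 253.0.0.0/8 clear@8
  - 242.10.78.179/32 clear@32
  lookup 234.252.64.155: bits 111010101111110001 walk d0:H5→d1:-→d2:-→d3:-→d4:-→d5:-→d6:-→d7:-→d8:-→d9:-→d10:-→d11:-→d12:-→d13:-→d14:-→d15:-→d16:-→d17:-→d18:H2 -> H2
  add 0.0.0.0/0 -> H4 at depth 0
  lookup 234.252.83.128: bits 111010101111110001 walk d0:H4→d1:-→d2:-→d3:-→d4:-→d5:-→d6:-→d7:-→d8:-→d9:-→d10:-→d11:-→d12:-→d13:-→d14:-→d15:-→d16:-→d17:-→d18:H2 -> H2

== LOOKUPS ==
["H4","H4","H4","H4","H2","H4","H2","H2"]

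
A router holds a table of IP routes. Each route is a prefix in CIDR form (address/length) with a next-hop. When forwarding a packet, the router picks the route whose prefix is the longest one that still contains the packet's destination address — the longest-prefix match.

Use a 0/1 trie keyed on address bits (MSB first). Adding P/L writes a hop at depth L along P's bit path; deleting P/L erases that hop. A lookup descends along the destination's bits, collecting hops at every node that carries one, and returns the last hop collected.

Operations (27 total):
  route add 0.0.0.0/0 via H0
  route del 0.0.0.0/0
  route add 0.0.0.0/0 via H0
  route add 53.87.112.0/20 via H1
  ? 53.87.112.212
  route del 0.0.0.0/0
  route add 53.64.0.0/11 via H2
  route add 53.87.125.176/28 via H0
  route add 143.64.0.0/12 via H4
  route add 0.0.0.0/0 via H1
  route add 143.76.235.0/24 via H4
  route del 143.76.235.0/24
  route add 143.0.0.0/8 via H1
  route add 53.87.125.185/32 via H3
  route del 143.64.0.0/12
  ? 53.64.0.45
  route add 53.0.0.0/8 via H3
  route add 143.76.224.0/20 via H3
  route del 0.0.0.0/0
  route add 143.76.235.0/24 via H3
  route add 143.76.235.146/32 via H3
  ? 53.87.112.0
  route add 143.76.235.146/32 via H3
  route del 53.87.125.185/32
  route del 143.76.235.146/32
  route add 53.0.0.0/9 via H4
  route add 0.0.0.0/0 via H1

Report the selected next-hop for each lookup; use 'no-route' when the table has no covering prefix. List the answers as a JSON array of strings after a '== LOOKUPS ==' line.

Apply in order:
  + 0.0.0.0/0 (H0) depth=0
  del 0.0.0.0/0 (clear depth 0)
  + 0.0.0.0/0 (H0) depth=0
  + 53.87.112.0/20 (H1) depth=20
  lookup 53.87.112.212: bits 00110101010101110111 walk d0:H0→d1:-→d2:-→d3:-→d4:-→d5:-→d6:-→d7:-→d8:-→d9:-→d10:-→d11:-→d12:-→d13:-→d14:-→d15:-→d16:-→d17:-→d18:-→d19:-→d20:H1 -> H1
  del 0.0.0.0/0 (clear depth 0)
  + 53.64.0.0/11 (H2) depth=11
  + 53.87.125.176/28 (H0) depth=28
  + 143.64.0.0/12 (H4) depth=12
  + 0.0.0.0/0 (H1) depth=0
  + 143.76.235.0/24 (H4) depth=24
  del 143.76.235.0/24 (clear depth 24)
  + 143.0.0.0/8 (H1) depth=8
  + 53.87.125.185/32 (H3) depth=32
  del 143.64.0.0/12 (clear depth 12)
  lookup 53.64.0.45: bits 00110101010 walk d0:H1→d1:-→d2:-→d3:-→d4:-→d5:-→d6:-→d7:-→d8:-→d9:-→d10:-→d11:H2 -> H2
  + 53.0.0.0/8 (H3) depth=8
  + 143.76.224.0/20 (H3) depth=20
  del 0.0.0.0/0 (clear depth 0)
  + 143.76.235.0/24 (H3) depth=24
  + 143.76.235.146/32 (H3) depth=32
  lookup 53.87.112.0: bits 00110101010101110111 walk d0:-→d1:-→d2:-→d3:-→d4:-→d5:-→d6:-→d7:-→d8:H3→d9:-→d10:-→d11:H2→d12:-→d13:-→d14:-→d15:-→d16:-→d17:-→d18:-→d19:-→d20:H1 -> H1
  + 143.76.235.146/32 (H3) depth=32
  del 53.87.125.185/32 (clear depth 32)
  del 143.76.235.146/32 (clear depth 32)
  + 53.0.0.0/9 (H4) depth=9
  + 0.0.0.0/0 (H1) depth=0

== LOOKUPS ==
["H1","H2","H1"]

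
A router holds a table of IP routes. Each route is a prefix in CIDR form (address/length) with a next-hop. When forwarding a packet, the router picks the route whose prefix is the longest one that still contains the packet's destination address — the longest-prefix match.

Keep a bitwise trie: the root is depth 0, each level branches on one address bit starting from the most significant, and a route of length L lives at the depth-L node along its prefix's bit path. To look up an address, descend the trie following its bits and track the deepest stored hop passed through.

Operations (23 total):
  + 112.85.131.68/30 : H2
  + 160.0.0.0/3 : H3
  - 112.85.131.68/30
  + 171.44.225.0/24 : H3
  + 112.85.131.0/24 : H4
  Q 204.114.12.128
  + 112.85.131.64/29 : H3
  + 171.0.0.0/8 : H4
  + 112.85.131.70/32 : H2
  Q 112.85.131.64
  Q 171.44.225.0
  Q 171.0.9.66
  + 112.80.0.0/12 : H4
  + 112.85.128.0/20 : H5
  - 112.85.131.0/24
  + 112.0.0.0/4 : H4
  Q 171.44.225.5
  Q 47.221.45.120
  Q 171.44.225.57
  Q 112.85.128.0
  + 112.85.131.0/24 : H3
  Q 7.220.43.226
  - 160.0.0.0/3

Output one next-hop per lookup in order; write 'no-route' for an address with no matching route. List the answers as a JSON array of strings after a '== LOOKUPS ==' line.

Process each operation:
  add 112.85.131.68/30 -> H2 at depth 30
  add 160.0.0.0/3 -> H3 at depth 3
  - 112.85.131.68/30 clear@30
  add 171.44.225.0/24 -> H3 at depth 24
  add 112.85.131.0/24 -> H4 at depth 24
  Q 204.114.12.128: descend 1 ; hops seen [∅] ; pick no-route
  add 112.85.131.64/29 -> H3 at depth 29
  add 171.0.0.0/8 -> H4 at depth 8
  add 112.85.131.70/32 -> H2 at depth 32
  Q 112.85.131.64: descend 01110000010101011000001101000 ; hops seen [H4,H3] ; pick H3
  Q 171.44.225.0: descend 101010110010110011100001 ; hops seen [H3,H4,H3] ; pick H3
  Q 171.0.9.66: descend 1010101100 ; hops seen [H3,H4] ; pick H4
  add 112.80.0.0/12 -> H4 at depth 12
  add 112.85.128.0/20 -> H5 at depth 20
  - 112.85.131.0/24 clear@24
  add 112.0.0.0/4 -> H4 at depth 4
  Q 171.44.225.5: descend 101010110010110011100001 ; hops seen [H3,H4,H3] ; pick H3
  Q 47.221.45.120: descend 0 ; hops seen [∅] ; pick no-route
  Q 171.44.225.57: descend 101010110010110011100001 ; hops seen [H3,H4,H3] ; pick H3
  Q 112.85.128.0: descend 0111000001010101100000 ; hops seen [H4,H4,H5] ; pick H5
  add 112.85.131.0/24 -> H3 at depth 24
  Q 7.220.43.226: descend 0 ; hops seen [∅] ; pick no-route
  - 160.0.0.0/3 clear@3

== LOOKUPS ==
["no-route","H3","H3","H4","H3","no-route","H3","H5","no-route"]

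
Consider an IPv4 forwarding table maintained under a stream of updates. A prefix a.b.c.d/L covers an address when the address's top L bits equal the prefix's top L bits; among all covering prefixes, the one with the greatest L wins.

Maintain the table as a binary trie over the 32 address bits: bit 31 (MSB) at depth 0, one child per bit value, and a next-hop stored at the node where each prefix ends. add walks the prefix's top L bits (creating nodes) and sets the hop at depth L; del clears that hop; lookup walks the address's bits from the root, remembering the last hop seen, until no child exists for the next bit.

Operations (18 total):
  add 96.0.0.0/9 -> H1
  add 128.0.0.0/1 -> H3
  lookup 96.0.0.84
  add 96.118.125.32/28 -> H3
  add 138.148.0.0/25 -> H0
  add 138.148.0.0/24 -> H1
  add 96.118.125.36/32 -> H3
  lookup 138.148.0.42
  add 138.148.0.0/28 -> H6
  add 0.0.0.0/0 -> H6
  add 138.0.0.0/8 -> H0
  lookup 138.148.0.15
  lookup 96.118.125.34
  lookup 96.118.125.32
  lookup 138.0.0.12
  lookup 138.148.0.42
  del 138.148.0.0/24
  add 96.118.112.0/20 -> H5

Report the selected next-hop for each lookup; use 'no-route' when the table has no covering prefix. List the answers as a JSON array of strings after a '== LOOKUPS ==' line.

Apply in order:
  add 96.0.0.0/9 -> H1 at depth 9
  add 128.0.0.0/1 -> H3 at depth 1
  lookup 96.0.0.84: bits 011000000 walk d0:-→d1:-→d2:-→d3:-→d4:-→d5:-→d6:-→d7:-→d8:-→d9:H1 -> H1
  add 96.118.125.32/28 -> H3 at depth 28
  add 138.148.0.0/25 -> H0 at depth 25
  add 138.148.0.0/24 -> H1 at depth 24
  add 96.118.125.36/32 -> H3 at depth 32
  lookup 138.148.0.42: bits 1000101010010100000000000 walk d0:-→d1:H3→d2:-→d3:-→d4:-→d5:-→d6:-→d7:-→d8:-→d9:-→d10:-→d11:-→d12:-→d13:-→d14:-→d15:-→d16:-→d17:-→d18:-→d19:-→d20:-→d21:-→d22:-→d23:-→d24:H1→d25:H0 -> H0
  add 138.148.0.0/28 -> H6 at depth 28
  add 0.0.0.0/0 -> H6 at depth 0
  add 138.0.0.0/8 -> H0 at depth 8
  lookup 138.148.0.15: bits 1000101010010100000000000000 walk d0:H6→d1:H3→d2:-→d3:-→d4:-→d5:-→d6:-→d7:-→d8:H0→d9:-→d10:-→d11:-→d12:-→d13:-→d14:-→d15:-→d16:-→d17:-→d18:-→d19:-→d20:-→d21:-→d22:-→d23:-→d24:H1→d25:H0→d26:-→d27:-→d28:H6 -> H6
  lookup 96.118.125.34: bits 01100000011101100111110100100 walk d0:H6→d1:-→d2:-→d3:-→d4:-→d5:-→d6:-→d7:-→d8:-→d9:H1→d10:-→d11:-→d12:-→d13:-→d14:-→d15:-→d16:-→d17:-→d18:-→d19:-→d20:-→d21:-→d22:-→d23:-→d24:-→d25:-→d26:-→d27:-→d28:H3→d29:- -> H3
  lookup 96.118.125.32: bits 01100000011101100111110100100 walk d0:H6→d1:-→d2:-→d3:-→d4:-→d5:-→d6:-→d7:-→d8:-→d9:H1→d10:-→d11:-→d12:-→d13:-→d14:-→d15:-→d16:-→d17:-→d18:-→d19:-→d20:-→d21:-→d22:-→d23:-→d24:-→d25:-→d26:-→d27:-→d28:H3→d29:- -> H3
  lookup 138.0.0.12: bits 10001010 walk d0:H6→d1:H3→d2:-→d3:-→d4:-→d5:-→d6:-→d7:-→d8:H0 -> H0
  lookup 138.148.0.42: bits 10001010100101000000000000 walk d0:H6→d1:H3→d2:-→d3:-→d4:-→d5:-→d6:-→d7:-→d8:H0→d9:-→d10:-→d11:-→d12:-→d13:-→d14:-→d15:-→d16:-→d17:-→d18:-→d19:-→d20:-→d21:-→d22:-→d23:-→d24:H1→d25:H0→d26:- -> H0
  - 138.148.0.0/24 clear@24
  add 96.118.112.0/20 -> H5 at depth 20

== LOOKUPS ==
["H1","H0","H6","H3","H3","H0","H0"]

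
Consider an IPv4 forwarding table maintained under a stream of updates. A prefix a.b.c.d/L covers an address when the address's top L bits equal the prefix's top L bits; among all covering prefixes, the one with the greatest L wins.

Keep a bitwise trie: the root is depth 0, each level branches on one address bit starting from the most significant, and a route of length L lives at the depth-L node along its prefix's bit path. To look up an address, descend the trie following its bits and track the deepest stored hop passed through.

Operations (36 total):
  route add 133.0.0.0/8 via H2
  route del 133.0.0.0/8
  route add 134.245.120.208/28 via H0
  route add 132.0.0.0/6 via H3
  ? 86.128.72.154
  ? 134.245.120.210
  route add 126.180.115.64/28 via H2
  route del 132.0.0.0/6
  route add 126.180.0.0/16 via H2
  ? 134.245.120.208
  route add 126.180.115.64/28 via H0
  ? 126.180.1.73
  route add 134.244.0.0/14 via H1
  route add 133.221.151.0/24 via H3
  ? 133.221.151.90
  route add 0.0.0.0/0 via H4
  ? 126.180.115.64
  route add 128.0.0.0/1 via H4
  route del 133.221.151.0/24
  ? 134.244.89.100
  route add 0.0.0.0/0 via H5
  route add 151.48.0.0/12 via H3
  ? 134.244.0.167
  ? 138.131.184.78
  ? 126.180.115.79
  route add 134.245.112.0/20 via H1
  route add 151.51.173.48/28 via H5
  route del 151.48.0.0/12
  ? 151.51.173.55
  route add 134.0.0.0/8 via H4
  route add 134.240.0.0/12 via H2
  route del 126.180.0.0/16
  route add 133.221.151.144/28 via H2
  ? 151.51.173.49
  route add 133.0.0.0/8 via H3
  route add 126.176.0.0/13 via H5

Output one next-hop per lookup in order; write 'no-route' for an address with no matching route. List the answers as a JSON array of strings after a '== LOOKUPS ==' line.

Trace:
  add 133.0.0.0/8 -> H2 at depth 8
  del 133.0.0.0/8 (clear depth 8)
  add 134.245.120.208/28 -> H0 at depth 28
  add 132.0.0.0/6 -> H3 at depth 6
  Q 86.128.72.154: descend ε ; hops seen [∅] ; pick no-route
  Q 134.245.120.210: descend 1000011011110101011110001101 ; hops seen [H3,H0] ; pick H0
  add 126.180.115.64/28 -> H2 at depth 28
  del 132.0.0.0/6 (clear depth 6)
  add 126.180.0.0/16 -> H2 at depth 16
  Q 134.245.120.208: descend 1000011011110101011110001101 ; hops seen [H0] ; pick H0
  add 126.180.115.64/28 -> H0 at depth 28
  Q 126.180.1.73: descend 01111110101101000 ; hops seen [H2] ; pick H2
  add 134.244.0.0/14 -> H1 at depth 14
  add 133.221.151.0/24 -> H3 at depth 24
  Q 133.221.151.90: descend 100001011101110110010111 ; hops seen [H3] ; pick H3
  add 0.0.0.0/0 -> H4 at depth 0
  Q 126.180.115.64: descend 0111111010110100011100110100 ; hops seen [H4,H2,H0] ; pick H0
  add 128.0.0.0/1 -> H4 at depth 1
  del 133.221.151.0/24 (clear depth 24)
  Q 134.244.89.100: descend 100001101111010 ; hops seen [H4,H4,H1] ; pick H1
  add 0.0.0.0/0 -> H5 at depth 0
  add 151.48.0.0/12 -> H3 at depth 12
  Q 134.244.0.167: descend 100001101111010 ; hops seen [H5,H4,H1] ; pick H1
  Q 138.131.184.78: descend 1000 ; hops seen [H5,H4] ; pick H4
  Q 126.180.115.79: descend 0111111010110100011100110100 ; hops seen [H5,H2,H0] ; pick H0
  add 134.245.112.0/20 -> H1 at depth 20
  add 151.51.173.48/28 -> H5 at depth 28
  del 151.48.0.0/12 (clear depth 12)
  Q 151.51.173.55: descend 1001011100110011101011010011 ; hops seen [H5,H4,H5] ; pick H5
  add 134.0.0.0/8 -> H4 at depth 8
  add 134.240.0.0/12 -> H2 at depth 12
  del 126.180.0.0/16 (clear depth 16)
  add 133.221.151.144/28 -> H2 at depth 28
  Q 151.51.173.49: descend 1001011100110011101011010011 ; hops seen [H5,H4,H5] ; pick H5
  add 133.0.0.0/8 -> H3 at depth 8
  add 126.176.0.0/13 -> H5 at depth 13

== LOOKUPS ==
["no-route","H0","H0","H2","H3","H0","H1","H1","H4","H0","H5","H5"]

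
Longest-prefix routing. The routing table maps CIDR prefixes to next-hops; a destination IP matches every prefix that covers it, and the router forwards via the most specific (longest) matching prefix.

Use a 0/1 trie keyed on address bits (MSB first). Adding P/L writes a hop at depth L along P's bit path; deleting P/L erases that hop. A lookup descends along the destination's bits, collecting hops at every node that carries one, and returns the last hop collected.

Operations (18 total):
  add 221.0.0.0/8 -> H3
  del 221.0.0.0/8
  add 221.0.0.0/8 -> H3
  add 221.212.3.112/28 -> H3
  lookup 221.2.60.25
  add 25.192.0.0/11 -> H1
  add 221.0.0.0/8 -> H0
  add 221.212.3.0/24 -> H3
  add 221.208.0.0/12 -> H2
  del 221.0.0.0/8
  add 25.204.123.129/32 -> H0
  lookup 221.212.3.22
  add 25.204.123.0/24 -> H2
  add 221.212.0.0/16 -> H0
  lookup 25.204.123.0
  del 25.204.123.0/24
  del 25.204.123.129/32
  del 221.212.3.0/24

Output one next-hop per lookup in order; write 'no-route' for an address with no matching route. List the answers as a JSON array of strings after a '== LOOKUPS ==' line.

Trace:
  + 221.0.0.0/8 (H3) depth=8
  del 221.0.0.0/8 (clear depth 8)
  + 221.0.0.0/8 (H3) depth=8
  + 221.212.3.112/28 (H3) depth=28
  ? 221.2.60.25  path d0:-→d1:-→d2:-→d3:-→d4:-→d5:-→d6:-→d7:-→d8:H3  best=H3
  + 25.192.0.0/11 (H1) depth=11
  + 221.0.0.0/8 (H0) depth=8
  + 221.212.3.0/24 (H3) depth=24
  + 221.208.0.0/12 (H2) depth=12
  del 221.0.0.0/8 (clear depth 8)
  + 25.204.123.129/32 (H0) depth=32
  ? 221.212.3.22  path d0:-→d1:-→d2:-→d3:-→d4:-→d5:-→d6:-→d7:-→d8:-→d9:-→d10:-→d11:-→d12:H2→d13:-→d14:-→d15:-→d16:-→d17:-→d18:-→d19:-→d20:-→d21:-→d22:-→d23:-→d24:H3→d25:-  best=H3
  + 25.204.123.0/24 (H2) depth=24
  + 221.212.0.0/16 (H0) depth=16
  ? 25.204.123.0  path d0:-→d1:-→d2:-→d3:-→d4:-→d5:-→d6:-→d7:-→d8:-→d9:-→d10:-→d11:H1→d12:-→d13:-→d14:-→d15:-→d16:-→d17:-→d18:-→d19:-→d20:-→d21:-→d22:-→d23:-→d24:H2  best=H2
  del 25.204.123.0/24 (clear depth 24)
  del 25.204.123.129/32 (clear depth 32)
  del 221.212.3.0/24 (clear depth 24)

== LOOKUPS ==
["H3","H3","H2"]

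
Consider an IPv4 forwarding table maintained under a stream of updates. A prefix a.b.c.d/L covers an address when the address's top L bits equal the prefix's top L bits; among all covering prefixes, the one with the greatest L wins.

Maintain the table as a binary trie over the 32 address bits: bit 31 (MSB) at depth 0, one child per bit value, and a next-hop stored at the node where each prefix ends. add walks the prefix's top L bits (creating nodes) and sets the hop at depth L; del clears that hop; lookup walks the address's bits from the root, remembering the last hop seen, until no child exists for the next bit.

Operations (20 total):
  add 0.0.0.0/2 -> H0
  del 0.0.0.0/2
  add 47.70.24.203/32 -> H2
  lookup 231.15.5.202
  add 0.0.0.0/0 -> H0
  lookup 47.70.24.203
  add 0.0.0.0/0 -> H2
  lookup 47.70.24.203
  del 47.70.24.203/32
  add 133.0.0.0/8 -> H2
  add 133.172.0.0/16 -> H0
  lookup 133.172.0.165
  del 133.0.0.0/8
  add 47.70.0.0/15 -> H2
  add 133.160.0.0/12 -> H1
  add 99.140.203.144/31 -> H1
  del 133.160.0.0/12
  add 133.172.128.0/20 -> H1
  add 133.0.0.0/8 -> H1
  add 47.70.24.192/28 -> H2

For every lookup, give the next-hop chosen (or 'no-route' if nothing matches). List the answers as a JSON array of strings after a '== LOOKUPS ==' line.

Trace:
  + 0.0.0.0/2 (H0) depth=2
  del 0.0.0.0/2 (clear depth 2)
  + 47.70.24.203/32 (H2) depth=32
  ? 231.15.5.202  path d0:-  best=no-route
  + 0.0.0.0/0 (H0) depth=0
  ? 47.70.24.203  path d0:H0→d1:-→d2:-→d3:-→d4:-→d5:-→d6:-→d7:-→d8:-→d9:-→d10:-→d11:-→d12:-→d13:-→d14:-→d15:-→d16:-→d17:-→d18:-→d19:-→d20:-→d21:-→d22:-→d23:-→d24:-→d25:-→d26:-→d27:-→d28:-→d29:-→d30:-→d31:-→d32:H2  best=H2
  + 0.0.0.0/0 (H2) depth=0
  ? 47.70.24.203  path d0:H2→d1:-→d2:-→d3:-→d4:-→d5:-→d6:-→d7:-→d8:-→d9:-→d10:-→d11:-→d12:-→d13:-→d14:-→d15:-→d16:-→d17:-→d18:-→d19:-→d20:-→d21:-→d22:-→d23:-→d24:-→d25:-→d26:-→d27:-→d28:-→d29:-→d30:-→d31:-→d32:H2  best=H2
  del 47.70.24.203/32 (clear depth 32)
  + 133.0.0.0/8 (H2) depth=8
  + 133.172.0.0/16 (H0) depth=16
  ? 133.172.0.165  path d0:H2→d1:-→d2:-→d3:-→d4:-→d5:-→d6:-→d7:-→d8:H2→d9:-→d10:-→d11:-→d12:-→d13:-→d14:-→d15:-→d16:H0  best=H0
  del 133.0.0.0/8 (clear depth 8)
  + 47.70.0.0/15 (H2) depth=15
  + 133.160.0.0/12 (H1) depth=12
  + 99.140.203.144/31 (H1) depth=31
  del 133.160.0.0/12 (clear depth 12)
  + 133.172.128.0/20 (H1) depth=20
  + 133.0.0.0/8 (H1) depth=8
  + 47.70.24.192/28 (H2) depth=28

== LOOKUPS ==
["no-route","H2","H2","H0"]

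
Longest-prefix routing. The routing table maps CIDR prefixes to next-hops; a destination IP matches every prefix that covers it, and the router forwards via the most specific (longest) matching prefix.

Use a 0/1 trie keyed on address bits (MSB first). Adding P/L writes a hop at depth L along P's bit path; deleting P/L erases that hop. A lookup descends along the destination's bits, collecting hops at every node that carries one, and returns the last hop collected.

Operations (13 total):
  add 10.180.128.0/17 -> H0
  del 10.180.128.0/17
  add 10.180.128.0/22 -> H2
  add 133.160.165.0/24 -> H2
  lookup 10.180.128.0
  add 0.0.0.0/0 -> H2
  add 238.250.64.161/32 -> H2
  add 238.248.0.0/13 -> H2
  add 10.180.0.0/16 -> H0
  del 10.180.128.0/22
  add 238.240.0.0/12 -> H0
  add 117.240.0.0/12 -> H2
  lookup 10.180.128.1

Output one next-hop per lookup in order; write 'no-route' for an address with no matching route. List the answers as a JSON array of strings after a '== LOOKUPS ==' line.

Apply in order:
  + 10.180.128.0/17 (H0) depth=17
  del 10.180.128.0/17 (clear depth 17)
  + 10.180.128.0/22 (H2) depth=22
  + 133.160.165.0/24 (H2) depth=24
  lookup 10.180.128.0: bits 0000101010110100100000 walk d0:-→d1:-→d2:-→d3:-→d4:-→d5:-→d6:-→d7:-→d8:-→d9:-→d10:-→d11:-→d12:-→d13:-→d14:-→d15:-→d16:-→d17:-→d18:-→d19:-→d20:-→d21:-→d22:H2 -> H2
  + 0.0.0.0/0 (H2) depth=0
  + 238.250.64.161/32 (H2) depth=32
  + 238.248.0.0/13 (H2) depth=13
  + 10.180.0.0/16 (H0) depth=16
  del 10.180.128.0/22 (clear depth 22)
  + 238.240.0.0/12 (H0) depth=12
  + 117.240.0.0/12 (H2) depth=12
  lookup 10.180.128.1: bits 0000101010110100100000 walk d0:H2→d1:-→d2:-→d3:-→d4:-→d5:-→d6:-→d7:-→d8:-→d9:-→d10:-→d11:-→d12:-→d13:-→d14:-→d15:-→d16:H0→d17:-→d18:-→d19:-→d20:-→d21:-→d22:- -> H0

== LOOKUPS ==
["H2","H0"]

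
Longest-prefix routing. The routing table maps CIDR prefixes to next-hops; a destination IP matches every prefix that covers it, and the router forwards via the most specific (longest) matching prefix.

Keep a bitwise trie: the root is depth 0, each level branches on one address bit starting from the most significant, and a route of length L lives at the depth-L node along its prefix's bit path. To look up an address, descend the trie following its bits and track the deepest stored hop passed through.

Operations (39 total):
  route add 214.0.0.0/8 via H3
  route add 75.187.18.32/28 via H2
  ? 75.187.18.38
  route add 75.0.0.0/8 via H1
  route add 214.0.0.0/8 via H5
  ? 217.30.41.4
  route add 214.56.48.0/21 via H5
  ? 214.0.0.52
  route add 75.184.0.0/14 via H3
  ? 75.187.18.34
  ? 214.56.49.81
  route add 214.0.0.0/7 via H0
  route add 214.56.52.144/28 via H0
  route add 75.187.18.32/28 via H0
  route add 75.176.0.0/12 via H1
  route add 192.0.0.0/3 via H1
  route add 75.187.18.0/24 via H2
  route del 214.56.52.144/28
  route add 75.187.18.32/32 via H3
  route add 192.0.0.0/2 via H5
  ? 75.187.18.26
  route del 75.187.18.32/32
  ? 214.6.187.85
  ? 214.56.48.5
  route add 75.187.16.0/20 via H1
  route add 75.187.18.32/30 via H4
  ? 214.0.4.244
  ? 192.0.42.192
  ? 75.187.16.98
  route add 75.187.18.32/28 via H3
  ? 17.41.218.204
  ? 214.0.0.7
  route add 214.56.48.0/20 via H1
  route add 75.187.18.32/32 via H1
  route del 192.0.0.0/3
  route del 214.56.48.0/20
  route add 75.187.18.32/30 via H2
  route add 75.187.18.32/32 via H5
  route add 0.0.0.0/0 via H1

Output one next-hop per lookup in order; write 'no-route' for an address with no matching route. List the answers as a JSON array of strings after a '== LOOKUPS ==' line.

Apply in order:
  add 214.0.0.0/8 -> H3 at depth 8
  add 75.187.18.32/28 -> H2 at depth 28
  lookup 75.187.18.38: bits 0100101110111011000100100010 walk d0:-→d1:-→d2:-→d3:-→d4:-→d5:-→d6:-→d7:-→d8:-→d9:-→d10:-→d11:-→d12:-→d13:-→d14:-→d15:-→d16:-→d17:-→d18:-→d19:-→d20:-→d21:-→d22:-→d23:-→d24:-→d25:-→d26:-→d27:-→d28:H2 -> H2
  add 75.0.0.0/8 -> H1 at depth 8
  add 214.0.0.0/8 -> H5 at depth 8
  lookup 217.30.41.4: bits 1101 walk d0:-→d1:-→d2:-→d3:-→d4:- -> no-route
  add 214.56.48.0/21 -> H5 at depth 21
  lookup 214.0.0.52: bits 1101011000 walk d0:-→d1:-→d2:-→d3:-→d4:-→d5:-→d6:-→d7:-→d8:H5→d9:-→d10:- -> H5
  add 75.184.0.0/14 -> H3 at depth 14
  lookup 75.187.18.34: bits 0100101110111011000100100010 walk d0:-→d1:-→d2:-→d3:-→d4:-→d5:-→d6:-→d7:-→d8:H1→d9:-→d10:-→d11:-→d12:-→d13:-→d14:H3→d15:-→d16:-→d17:-→d18:-→d19:-→d20:-→d21:-→d22:-→d23:-→d24:-→d25:-→d26:-→d27:-→d28:H2 -> H2
  lookup 214.56.49.81: bits 110101100011100000110 walk d0:-→d1:-→d2:-→d3:-→d4:-→d5:-→d6:-→d7:-→d8:H5→d9:-→d10:-→d11:-→d12:-→d13:-→d14:-→d15:-→d16:-→d17:-→d18:-→d19:-→d20:-→d21:H5 -> H5
  add 214.0.0.0/7 -> H0 at depth 7
  add 214.56.52.144/28 -> H0 at depth 28
  add 75.187.18.32/28 -> H0 at depth 28
  add 75.176.0.0/12 -> H1 at depth 12
  add 192.0.0.0/3 -> H1 at depth 3
  add 75.187.18.0/24 -> H2 at depth 24
  del 214.56.52.144/28 (clear depth 28)
  add 75.187.18.32/32 -> H3 at depth 32
  add 192.0.0.0/2 -> H5 at depth 2
  lookup 75.187.18.26: bits 01001011101110110001001000 walk d0:-→d1:-→d2:-→d3:-→d4:-→d5:-→d6:-→d7:-→d8:H1→d9:-→d10:-→d11:-→d12:H1→d13:-→d14:H3→d15:-→d16:-→d17:-→d18:-→d19:-→d20:-→d21:-→d22:-→d23:-→d24:H2→d25:-→d26:- -> H2
  del 75.187.18.32/32 (clear depth 32)
  lookup 214.6.187.85: bits 1101011000 walk d0:-→d1:-→d2:H5→d3:H1→d4:-→d5:-→d6:-→d7:H0→d8:H5→d9:-→d10:- -> H5
  lookup 214.56.48.5: bits 110101100011100000110 walk d0:-→d1:-→d2:H5→d3:H1→d4:-→d5:-→d6:-→d7:H0→d8:H5→d9:-→d10:-→d11:-→d12:-→d13:-→d14:-→d15:-→d16:-→d17:-→d18:-→d19:-→d20:-→d21:H5 -> H5
  add 75.187.16.0/20 -> H1 at depth 20
  add 75.187.18.32/30 -> H4 at depth 30
  lookup 214.0.4.244: bits 1101011000 walk d0:-→d1:-→d2:H5→d3:H1→d4:-→d5:-→d6:-→d7:H0→d8:H5→d9:-→d10:- -> H5
  lookup 192.0.42.192: bits 110 walk d0:-→d1:-→d2:H5→d3:H1 -> H1
  lookup 75.187.16.98: bits 0100101110111011000100 walk d0:-→d1:-→d2:-→d3:-→d4:-→d5:-→d6:-→d7:-→d8:H1→d9:-→d10:-→d11:-→d12:H1→d13:-→d14:H3→d15:-→d16:-→d17:-→d18:-→d19:-→d20:H1→d21:-→d22:- -> H1
  add 75.187.18.32/28 -> H3 at depth 28
  lookup 17.41.218.204: bits 0 walk d0:-→d1:- -> no-route
  lookup 214.0.0.7: bits 1101011000 walk d0:-→d1:-→d2:H5→d3:H1→d4:-→d5:-→d6:-→d7:H0→d8:H5→d9:-→d10:- -> H5
  add 214.56.48.0/20 -> H1 at depth 20
  add 75.187.18.32/32 -> H1 at depth 32
  del 192.0.0.0/3 (clear depth 3)
  del 214.56.48.0/20 (clear depth 20)
  add 75.187.18.32/30 -> H2 at depth 30
  add 75.187.18.32/32 -> H5 at depth 32
  add 0.0.0.0/0 -> H1 at depth 0

== LOOKUPS ==
["H2","no-route","H5","H2","H5","H2","H5","H5","H5","H1","H1","no-route","H5"]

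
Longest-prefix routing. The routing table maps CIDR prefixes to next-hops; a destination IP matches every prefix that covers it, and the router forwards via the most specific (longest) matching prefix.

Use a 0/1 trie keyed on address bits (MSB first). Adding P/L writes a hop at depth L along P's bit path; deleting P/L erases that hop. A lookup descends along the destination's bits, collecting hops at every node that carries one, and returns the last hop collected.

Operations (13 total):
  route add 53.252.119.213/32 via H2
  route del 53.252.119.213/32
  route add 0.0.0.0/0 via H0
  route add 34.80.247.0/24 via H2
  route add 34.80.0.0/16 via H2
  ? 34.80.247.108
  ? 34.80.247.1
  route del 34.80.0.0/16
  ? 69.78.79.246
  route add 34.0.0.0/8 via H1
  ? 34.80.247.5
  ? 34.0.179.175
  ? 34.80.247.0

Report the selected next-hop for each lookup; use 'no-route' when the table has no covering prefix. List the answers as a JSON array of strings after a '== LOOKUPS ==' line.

Apply in order:
  + 53.252.119.213/32 (H2) depth=32
  - 53.252.119.213/32 clear@32
  + 0.0.0.0/0 (H0) depth=0
  + 34.80.247.0/24 (H2) depth=24
  + 34.80.0.0/16 (H2) depth=16
  lookup 34.80.247.108: bits 001000100101000011110111 walk d0:H0→d1:-→d2:-→d3:-→d4:-→d5:-→d6:-→d7:-→d8:-→d9:-→d10:-→d11:-→d12:-→d13:-→d14:-→d15:-→d16:H2→d17:-→d18:-→d19:-→d20:-→d21:-→d22:-→d23:-→d24:H2 -> H2
  lookup 34.80.247.1: bits 001000100101000011110111 walk d0:H0→d1:-→d2:-→d3:-→d4:-→d5:-→d6:-→d7:-→d8:-→d9:-→d10:-→d11:-→d12:-→d13:-→d14:-→d15:-→d16:H2→d17:-→d18:-→d19:-→d20:-→d21:-→d22:-→d23:-→d24:H2 -> H2
  - 34.80.0.0/16 clear@16
  lookup 69.78.79.246: bits 0 walk d0:H0→d1:- -> H0
  + 34.0.0.0/8 (H1) depth=8
  lookup 34.80.247.5: bits 001000100101000011110111 walk d0:H0→d1:-→d2:-→d3:-→d4:-→d5:-→d6:-→d7:-→d8:H1→d9:-→d10:-→d11:-→d12:-→d13:-→d14:-→d15:-→d16:-→d17:-→d18:-→d19:-→d20:-→d21:-→d22:-→d23:-→d24:H2 -> H2
  lookup 34.0.179.175: bits 001000100 walk d0:H0→d1:-→d2:-→d3:-→d4:-→d5:-→d6:-→d7:-→d8:H1→d9:- -> H1
  lookup 34.80.247.0: bits 001000100101000011110111 walk d0:H0→d1:-→d2:-→d3:-→d4:-→d5:-→d6:-→d7:-→d8:H1→d9:-→d10:-→d11:-→d12:-→d13:-→d14:-→d15:-→d16:-→d17:-→d18:-→d19:-→d20:-→d21:-→d22:-→d23:-→d24:H2 -> H2

== LOOKUPS ==
["H2","H2","H0","H2","H1","H2"]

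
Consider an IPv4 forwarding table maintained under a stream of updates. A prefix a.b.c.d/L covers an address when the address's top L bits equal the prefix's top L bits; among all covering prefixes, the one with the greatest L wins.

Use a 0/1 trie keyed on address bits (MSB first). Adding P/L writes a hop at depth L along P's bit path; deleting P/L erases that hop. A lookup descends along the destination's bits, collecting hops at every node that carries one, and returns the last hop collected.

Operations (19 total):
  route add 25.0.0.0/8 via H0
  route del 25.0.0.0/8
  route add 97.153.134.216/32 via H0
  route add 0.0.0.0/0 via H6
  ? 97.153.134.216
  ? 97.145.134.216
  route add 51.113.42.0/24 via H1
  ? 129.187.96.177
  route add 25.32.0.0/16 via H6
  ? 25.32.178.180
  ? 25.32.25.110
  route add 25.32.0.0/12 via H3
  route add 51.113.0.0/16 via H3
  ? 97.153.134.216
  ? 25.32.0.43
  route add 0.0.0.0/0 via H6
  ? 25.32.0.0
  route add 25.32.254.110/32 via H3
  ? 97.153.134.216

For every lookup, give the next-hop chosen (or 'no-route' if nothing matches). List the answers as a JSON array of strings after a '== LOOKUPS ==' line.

Process each operation:
  + 25.0.0.0/8 (H0) depth=8
  del 25.0.0.0/8 (clear depth 8)
  + 97.153.134.216/32 (H0) depth=32
  + 0.0.0.0/0 (H6) depth=0
  ? 97.153.134.216  path d0:H6→d1:-→d2:-→d3:-→d4:-→d5:-→d6:-→d7:-→d8:-→d9:-→d10:-→d11:-→d12:-→d13:-→d14:-→d15:-→d16:-→d17:-→d18:-→d19:-→d20:-→d21:-→d22:-→d23:-→d24:-→d25:-→d26:-→d27:-→d28:-→d29:-→d30:-→d31:-→d32:H0  best=H0
  ? 97.145.134.216  path d0:H6→d1:-→d2:-→d3:-→d4:-→d5:-→d6:-→d7:-→d8:-→d9:-→d10:-→d11:-→d12:-  best=H6
  + 51.113.42.0/24 (H1) depth=24
  ? 129.187.96.177  path d0:H6  best=H6
  + 25.32.0.0/16 (H6) depth=16
  ? 25.32.178.180  path d0:H6→d1:-→d2:-→d3:-→d4:-→d5:-→d6:-→d7:-→d8:-→d9:-→d10:-→d11:-→d12:-→d13:-→d14:-→d15:-→d16:H6  best=H6
  ? 25.32.25.110  path d0:H6→d1:-→d2:-→d3:-→d4:-→d5:-→d6:-→d7:-→d8:-→d9:-→d10:-→d11:-→d12:-→d13:-→d14:-→d15:-→d16:H6  best=H6
  + 25.32.0.0/12 (H3) depth=12
  + 51.113.0.0/16 (H3) depth=16
  ? 97.153.134.216  path d0:H6→d1:-→d2:-→d3:-→d4:-→d5:-→d6:-→d7:-→d8:-→d9:-→d10:-→d11:-→d12:-→d13:-→d14:-→d15:-→d16:-→d17:-→d18:-→d19:-→d20:-→d21:-→d22:-→d23:-→d24:-→d25:-→d26:-→d27:-→d28:-→d29:-→d30:-→d31:-→d32:H0  best=H0
  ? 25.32.0.43  path d0:H6→d1:-→d2:-→d3:-→d4:-→d5:-→d6:-→d7:-→d8:-→d9:-→d10:-→d11:-→d12:H3→d13:-→d14:-→d15:-→d16:H6  best=H6
  + 0.0.0.0/0 (H6) depth=0
  ? 25.32.0.0  path d0:H6→d1:-→d2:-→d3:-→d4:-→d5:-→d6:-→d7:-→d8:-→d9:-→d10:-→d11:-→d12:H3→d13:-→d14:-→d15:-→d16:H6  best=H6
  + 25.32.254.110/32 (H3) depth=32
  ? 97.153.134.216  path d0:H6→d1:-→d2:-→d3:-→d4:-→d5:-→d6:-→d7:-→d8:-→d9:-→d10:-→d11:-→d12:-→d13:-→d14:-→d15:-→d16:-→d17:-→d18:-→d19:-→d20:-→d21:-→d22:-→d23:-→d24:-→d25:-→d26:-→d27:-→d28:-→d29:-→d30:-→d31:-→d32:H0  best=H0

== LOOKUPS ==
["H0","H6","H6","H6","H6","H0","H6","H6","H0"]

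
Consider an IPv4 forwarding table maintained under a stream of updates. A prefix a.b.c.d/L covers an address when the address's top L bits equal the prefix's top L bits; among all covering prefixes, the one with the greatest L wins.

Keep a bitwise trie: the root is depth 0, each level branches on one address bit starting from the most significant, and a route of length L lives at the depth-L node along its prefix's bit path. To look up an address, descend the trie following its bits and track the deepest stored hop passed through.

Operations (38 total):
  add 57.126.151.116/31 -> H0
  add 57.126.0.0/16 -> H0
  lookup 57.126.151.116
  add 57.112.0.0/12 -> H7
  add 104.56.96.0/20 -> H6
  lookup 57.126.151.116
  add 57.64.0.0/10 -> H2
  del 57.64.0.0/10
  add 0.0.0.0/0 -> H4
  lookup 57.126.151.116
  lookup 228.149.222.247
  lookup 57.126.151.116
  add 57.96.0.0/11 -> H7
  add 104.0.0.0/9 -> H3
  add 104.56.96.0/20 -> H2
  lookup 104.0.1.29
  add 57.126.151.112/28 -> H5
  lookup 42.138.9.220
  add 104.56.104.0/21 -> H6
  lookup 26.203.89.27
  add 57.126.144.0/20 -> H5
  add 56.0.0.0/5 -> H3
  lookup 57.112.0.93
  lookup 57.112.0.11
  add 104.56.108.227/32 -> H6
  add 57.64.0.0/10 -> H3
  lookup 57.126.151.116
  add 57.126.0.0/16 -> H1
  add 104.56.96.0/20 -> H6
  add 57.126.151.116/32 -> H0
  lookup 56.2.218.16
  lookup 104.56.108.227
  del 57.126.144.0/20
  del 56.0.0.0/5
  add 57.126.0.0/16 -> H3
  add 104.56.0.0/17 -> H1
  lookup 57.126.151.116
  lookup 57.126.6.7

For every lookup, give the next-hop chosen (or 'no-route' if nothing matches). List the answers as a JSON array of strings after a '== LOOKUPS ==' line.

Process each operation:
  + 57.126.151.116/31 (H0) depth=31
  + 57.126.0.0/16 (H0) depth=16
  Q 57.126.151.116: descend 0011100101111110100101110111010 ; hops seen [H0,H0] ; pick H0
  + 57.112.0.0/12 (H7) depth=12
  + 104.56.96.0/20 (H6) depth=20
  Q 57.126.151.116: descend 0011100101111110100101110111010 ; hops seen [H7,H0,H0] ; pick H0
  + 57.64.0.0/10 (H2) depth=10
  - 57.64.0.0/10 clear@10
  + 0.0.0.0/0 (H4) depth=0
  Q 57.126.151.116: descend 0011100101111110100101110111010 ; hops seen [H4,H7,H0,H0] ; pick H0
  Q 228.149.222.247: descend ε ; hops seen [H4] ; pick H4
  Q 57.126.151.116: descend 0011100101111110100101110111010 ; hops seen [H4,H7,H0,H0] ; pick H0
  + 57.96.0.0/11 (H7) depth=11
  + 104.0.0.0/9 (H3) depth=9
  + 104.56.96.0/20 (H2) depth=20
  Q 104.0.1.29: descend 0110100000 ; hops seen [H4,H3] ; pick H3
  + 57.126.151.112/28 (H5) depth=28
  Q 42.138.9.220: descend 001 ; hops seen [H4] ; pick H4
  + 104.56.104.0/21 (H6) depth=21
  Q 26.203.89.27: descend 00 ; hops seen [H4] ; pick H4
  + 57.126.144.0/20 (H5) depth=20
  + 56.0.0.0/5 (H3) depth=5
  Q 57.112.0.93: descend 001110010111 ; hops seen [H4,H3,H7,H7] ; pick H7
  Q 57.112.0.11: descend 001110010111 ; hops seen [H4,H3,H7,H7] ; pick H7
  + 104.56.108.227/32 (H6) depth=32
  + 57.64.0.0/10 (H3) depth=10
  Q 57.126.151.116: descend 0011100101111110100101110111010 ; hops seen [H4,H3,H3,H7,H7,H0,H5,H5,H0] ; pick H0
  + 57.126.0.0/16 (H1) depth=16
  + 104.56.96.0/20 (H6) depth=20
  + 57.126.151.116/32 (H0) depth=32
  Q 56.2.218.16: descend 0011100 ; hops seen [H4,H3] ; pick H3
  Q 104.56.108.227: descend 01101000001110000110110011100011 ; hops seen [H4,H3,H6,H6,H6] ; pick H6
  - 57.126.144.0/20 clear@20
  - 56.0.0.0/5 clear@5
  + 57.126.0.0/16 (H3) depth=16
  + 104.56.0.0/17 (H1) depth=17
  Q 57.126.151.116: descend 00111001011111101001011101110100 ; hops seen [H4,H3,H7,H7,H3,H5,H0,H0] ; pick H0
  Q 57.126.6.7: descend 0011100101111110 ; hops seen [H4,H3,H7,H7,H3] ; pick H3

== LOOKUPS ==
["H0","H0","H0","H4","H0","H3","H4","H4","H7","H7","H0","H3","H6","H0","H3"]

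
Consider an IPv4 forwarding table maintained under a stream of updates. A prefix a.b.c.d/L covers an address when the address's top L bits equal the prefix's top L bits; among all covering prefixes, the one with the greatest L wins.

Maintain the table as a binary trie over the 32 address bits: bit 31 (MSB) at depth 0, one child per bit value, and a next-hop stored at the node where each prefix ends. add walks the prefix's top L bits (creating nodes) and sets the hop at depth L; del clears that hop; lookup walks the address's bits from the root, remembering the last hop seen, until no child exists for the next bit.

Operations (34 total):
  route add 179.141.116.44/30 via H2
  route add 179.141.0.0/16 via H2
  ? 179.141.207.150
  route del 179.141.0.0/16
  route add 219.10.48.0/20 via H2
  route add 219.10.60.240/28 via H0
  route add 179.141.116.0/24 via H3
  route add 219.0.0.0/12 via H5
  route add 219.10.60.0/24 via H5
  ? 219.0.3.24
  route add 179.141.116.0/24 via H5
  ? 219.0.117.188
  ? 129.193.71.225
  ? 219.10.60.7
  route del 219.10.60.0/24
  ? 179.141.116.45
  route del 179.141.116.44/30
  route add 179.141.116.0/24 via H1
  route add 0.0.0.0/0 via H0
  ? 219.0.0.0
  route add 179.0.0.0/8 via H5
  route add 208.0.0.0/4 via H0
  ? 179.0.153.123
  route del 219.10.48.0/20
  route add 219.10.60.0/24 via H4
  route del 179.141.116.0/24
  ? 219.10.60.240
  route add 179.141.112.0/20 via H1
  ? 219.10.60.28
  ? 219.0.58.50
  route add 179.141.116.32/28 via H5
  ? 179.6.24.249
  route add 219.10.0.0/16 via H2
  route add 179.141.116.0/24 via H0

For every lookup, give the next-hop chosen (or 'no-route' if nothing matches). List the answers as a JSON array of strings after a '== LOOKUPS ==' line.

Trace:
  add 179.141.116.44/30 -> H2 at depth 30
  add 179.141.0.0/16 -> H2 at depth 16
  ? 179.141.207.150  path d0:-→d1:-→d2:-→d3:-→d4:-→d5:-→d6:-→d7:-→d8:-→d9:-→d10:-→d11:-→d12:-→d13:-→d14:-→d15:-→d16:H2  best=H2
  del 179.141.0.0/16 (clear depth 16)
  add 219.10.48.0/20 -> H2 at depth 20
  add 219.10.60.240/28 -> H0 at depth 28
  add 179.141.116.0/24 -> H3 at depth 24
  add 219.0.0.0/12 -> H5 at depth 12
  add 219.10.60.0/24 -> H5 at depth 24
  ? 219.0.3.24  path d0:-→d1:-→d2:-→d3:-→d4:-→d5:-→d6:-→d7:-→d8:-→d9:-→d10:-→d11:-→d12:H5  best=H5
  add 179.141.116.0/24 -> H5 at depth 24
  ? 219.0.117.188  path d0:-→d1:-→d2:-→d3:-→d4:-→d5:-→d6:-→d7:-→d8:-→d9:-→d10:-→d11:-→d12:H5  best=H5
  ? 129.193.71.225  path d0:-→d1:-→d2:-  best=no-route
  ? 219.10.60.7  path d0:-→d1:-→d2:-→d3:-→d4:-→d5:-→d6:-→d7:-→d8:-→d9:-→d10:-→d11:-→d12:H5→d13:-→d14:-→d15:-→d16:-→d17:-→d18:-→d19:-→d20:H2→d21:-→d22:-→d23:-→d24:H5  best=H5
  del 219.10.60.0/24 (clear depth 24)
  ? 179.141.116.45  path d0:-→d1:-→d2:-→d3:-→d4:-→d5:-→d6:-→d7:-→d8:-→d9:-→d10:-→d11:-→d12:-→d13:-→d14:-→d15:-→d16:-→d17:-→d18:-→d19:-→d20:-→d21:-→d22:-→d23:-→d24:H5→d25:-→d26:-→d27:-→d28:-→d29:-→d30:H2  best=H2
  del 179.141.116.44/30 (clear depth 30)
  add 179.141.116.0/24 -> H1 at depth 24
  add 0.0.0.0/0 -> H0 at depth 0
  ? 219.0.0.0  path d0:H0→d1:-→d2:-→d3:-→d4:-→d5:-→d6:-→d7:-→d8:-→d9:-→d10:-→d11:-→d12:H5  best=H5
  add 179.0.0.0/8 -> H5 at depth 8
  add 208.0.0.0/4 -> H0 at depth 4
  ? 179.0.153.123  path d0:H0→d1:-→d2:-→d3:-→d4:-→d5:-→d6:-→d7:-→d8:H5  best=H5
  del 219.10.48.0/20 (clear depth 20)
  add 219.10.60.0/24 -> H4 at depth 24
  del 179.141.116.0/24 (clear depth 24)
  ? 219.10.60.240  path d0:H0→d1:-→d2:-→d3:-→d4:H0→d5:-→d6:-→d7:-→d8:-→d9:-→d10:-→d11:-→d12:H5→d13:-→d14:-→d15:-→d16:-→d17:-→d18:-→d19:-→d20:-→d21:-→d22:-→d23:-→d24:H4→d25:-→d26:-→d27:-→d28:H0  best=H0
  add 179.141.112.0/20 -> H1 at depth 20
  ? 219.10.60.28  path d0:H0→d1:-→d2:-→d3:-→d4:H0→d5:-→d6:-→d7:-→d8:-→d9:-→d10:-→d11:-→d12:H5→d13:-→d14:-→d15:-→d16:-→d17:-→d18:-→d19:-→d20:-→d21:-→d22:-→d23:-→d24:H4  best=H4
  ? 219.0.58.50  path d0:H0→d1:-→d2:-→d3:-→d4:H0→d5:-→d6:-→d7:-→d8:-→d9:-→d10:-→d11:-→d12:H5  best=H5
  add 179.141.116.32/28 -> H5 at depth 28
  ? 179.6.24.249  path d0:H0→d1:-→d2:-→d3:-→d4:-→d5:-→d6:-→d7:-→d8:H5  best=H5
  add 219.10.0.0/16 -> H2 at depth 16
  add 179.141.116.0/24 -> H0 at depth 24

== LOOKUPS ==
["H2","H5","H5","no-route","H5","H2","H5","H5","H0","H4","H5","H5"]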